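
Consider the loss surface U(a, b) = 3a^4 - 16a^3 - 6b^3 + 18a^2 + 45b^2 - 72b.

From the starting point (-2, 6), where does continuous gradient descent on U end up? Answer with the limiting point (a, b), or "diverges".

U is separable, so gradient descent decouples: a follows -∂U/∂a, b follows -∂U/∂b.
∂U/∂a = 12a(a - 3)(a - 1); at a=-2 this is -360, so a increases.
∂U/∂b = -18(b - 4)(b - 1); at b=6 this is -180, so b increases.
The b-coordinate has no critical point in that direction and runs off to infinity.

diverges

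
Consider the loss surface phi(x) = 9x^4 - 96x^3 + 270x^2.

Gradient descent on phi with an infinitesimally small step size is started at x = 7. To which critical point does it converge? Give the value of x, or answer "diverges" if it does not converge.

phi'(x) = 36x(x - 5)(x - 3), so phi'(7) = 2016.
Gradient descent moves in the -phi' direction, i.e. x is decreasing.
The nearest critical point in that direction is x = 5, where phi'' = 360 > 0 (a local minimum). The iterate converges there.

5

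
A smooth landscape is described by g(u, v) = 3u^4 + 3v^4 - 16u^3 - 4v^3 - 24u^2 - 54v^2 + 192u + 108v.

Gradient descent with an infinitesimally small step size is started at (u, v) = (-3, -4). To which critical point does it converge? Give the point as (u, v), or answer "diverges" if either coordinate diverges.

g is separable, so gradient descent decouples: u follows -∂g/∂u, v follows -∂g/∂v.
∂g/∂u = 12(u - 4)(u - 2)(u + 2); at u=-3 this is -420, so u increases.
∂g/∂v = 12(v - 3)(v - 1)(v + 3); at v=-4 this is -420, so v increases.
u converges to its nearest critical value -2 (a local min of the u-part); v converges to -3. The iterate converges to (-2, -3).

(-2, -3)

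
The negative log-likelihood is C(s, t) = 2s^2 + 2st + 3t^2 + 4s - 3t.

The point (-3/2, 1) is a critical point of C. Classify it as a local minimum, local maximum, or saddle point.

local minimum

The Hessian of C is constant: H = [[4, 2], [2, 6]].
det(H) = 4·6 − 2² = 20.
det(H) > 0 and tr(H) = 10 > 0, so H is positive definite and the point is a local minimum.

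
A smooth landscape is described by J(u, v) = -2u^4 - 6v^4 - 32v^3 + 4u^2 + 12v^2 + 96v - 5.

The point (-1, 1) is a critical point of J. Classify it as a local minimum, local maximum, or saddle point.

The mixed partial ∂²J/∂u∂v is 0, so the Hessian at any point is diag(J_uu, J_vv) = diag(8(-3u^2 + 1), 24(-3v^2 - 8v + 1)).
At (-1, 1): H = diag(-16, -240).
Both eigenvalues are negative, so H is negative definite: a local maximum.

local maximum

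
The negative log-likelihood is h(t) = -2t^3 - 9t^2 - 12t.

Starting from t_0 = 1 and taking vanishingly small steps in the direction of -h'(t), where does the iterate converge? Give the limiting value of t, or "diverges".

h'(t) = -6(t + 1)(t + 2), so h'(1) = -36.
Gradient descent moves in the -h' direction, i.e. t is increasing.
There is no critical point above t=1, and h' keeps the same sign, so the iterate runs off to +∞.

diverges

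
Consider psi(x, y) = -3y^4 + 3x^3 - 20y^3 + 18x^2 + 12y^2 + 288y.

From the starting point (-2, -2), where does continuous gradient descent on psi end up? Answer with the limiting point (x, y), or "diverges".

(0, -3)

psi is separable, so gradient descent decouples: x follows -∂psi/∂x, y follows -∂psi/∂y.
∂psi/∂x = 9x(x + 4); at x=-2 this is -36, so x increases.
∂psi/∂y = -12(y - 2)(y + 3)(y + 4); at y=-2 this is 96, so y decreases.
x converges to its nearest critical value 0 (a local min of the x-part); y converges to -3. The iterate converges to (0, -3).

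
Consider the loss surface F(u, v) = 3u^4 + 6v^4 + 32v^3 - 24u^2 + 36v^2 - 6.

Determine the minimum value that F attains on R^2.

-108

F(u,v) separates as P(u) + Q(v) − 6, so its minimum is min P + min Q − 6.
P'(u) = 12u(u - 2)(u + 2) vanishes at u ∈ {-2, 0, 2}; Q'(v) = 24v(v + 1)(v + 3) vanishes at v ∈ {-3, -1, 0}.
Local minima of P (where P''>0): P(-2)=-48, P(2)=-48. Local minima of Q: Q(-3)=-54, Q(0)=0.
So the global minimum of F is P(-2) + Q(-3) − 6 = -48 − 54 − 6 = -108, attained at (-2, -3).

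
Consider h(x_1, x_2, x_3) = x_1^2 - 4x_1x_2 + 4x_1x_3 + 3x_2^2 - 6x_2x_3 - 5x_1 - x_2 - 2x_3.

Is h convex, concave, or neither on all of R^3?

neither

h is quadratic, so its Hessian is the constant matrix H = [[2, -4, 4], [-4, 6, -6], [4, -6, 0]].
Leading principal minors: 2, -4, 24.
Neither pattern holds ⇒ H is indefinite ⇒ neither convex nor concave.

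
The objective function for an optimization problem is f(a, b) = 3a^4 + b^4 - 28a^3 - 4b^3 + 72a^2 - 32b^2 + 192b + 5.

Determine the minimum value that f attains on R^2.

-763

f(a,b) separates as P(a) + Q(b) + 5, so its minimum is min P + min Q + 5.
P'(a) = 12a(a - 4)(a - 3) vanishes at a ∈ {0, 3, 4}; Q'(b) = 4(b - 4)(b - 3)(b + 4) vanishes at b ∈ {-4, 3, 4}.
Local minima of P (where P''>0): P(0)=0, P(4)=128. Local minima of Q: Q(-4)=-768, Q(4)=256.
So the global minimum of f is P(0) + Q(-4) + 5 = 0 − 768 + 5 = -763, attained at (0, -4).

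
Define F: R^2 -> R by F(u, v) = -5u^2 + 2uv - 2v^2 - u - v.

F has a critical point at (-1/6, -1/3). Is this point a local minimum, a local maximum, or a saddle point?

local maximum

The Hessian of F is constant: H = [[-10, 2], [2, -4]].
det(H) = (-10)·(-4) − 2² = 36.
det(H) > 0 and tr(H) = -14 < 0, so H is negative definite and the point is a local maximum.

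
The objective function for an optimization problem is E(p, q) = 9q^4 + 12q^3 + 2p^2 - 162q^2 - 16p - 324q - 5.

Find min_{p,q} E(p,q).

-1414

E(p,q) separates as A(p) + B(q) − 5, so its minimum is min A + min B − 5.
A'(p) = 4p - 16 vanishes at p ∈ {4}; B'(q) = 36(q - 3)(q + 1)(q + 3) vanishes at q ∈ {-3, -1, 3}.
Local minima of A (where A''>0): A(4)=-32. Local minima of B: B(-3)=-81, B(3)=-1377.
So the global minimum of E is A(4) + B(3) − 5 = -32 − 1377 − 5 = -1414, attained at (4, 3).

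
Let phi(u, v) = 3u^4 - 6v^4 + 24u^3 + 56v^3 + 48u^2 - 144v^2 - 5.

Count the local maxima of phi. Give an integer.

phi separates as a function of u plus a function of v, so ∇phi=0 decouples.
∂phi/∂u = 12u(u + 2)(u + 4) = 0 at u ∈ {-4, -2, 0}; ∂phi/∂v = -24v(v - 4)(v - 3) = 0 at v ∈ {0, 3, 4}.
The Hessian is diagonal: diag(phi_uu, phi_vv). Second derivatives: phi_uu(-4)=96, phi_uu(-2)=-48, phi_uu(0)=96; phi_vv(0)=-288, phi_vv(3)=72, phi_vv(4)=-96.
Local maxima occur where both diagonal entries negative: (-2, 0), (-2, 4). Count: 2.

2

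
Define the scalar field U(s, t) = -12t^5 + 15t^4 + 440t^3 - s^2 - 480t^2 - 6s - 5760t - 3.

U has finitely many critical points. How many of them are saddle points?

2

U separates as a function of s plus a function of t, so ∇U=0 decouples.
∂U/∂s = -2(s + 3) = 0 at s ∈ {-3}; ∂U/∂t = -60(t - 4)(t - 3)(t + 2)(t + 4) = 0 at t ∈ {-4, -2, 3, 4}.
The Hessian is diagonal: diag(U_ss, U_tt). Second derivatives: U_ss(-3)=-2; U_tt(-4)=6720, U_tt(-2)=-3600, U_tt(3)=2100, U_tt(4)=-2880.
Saddle points occur where the two diagonal entries have opposite signs: (-3, -4), (-3, 3). Count: 2.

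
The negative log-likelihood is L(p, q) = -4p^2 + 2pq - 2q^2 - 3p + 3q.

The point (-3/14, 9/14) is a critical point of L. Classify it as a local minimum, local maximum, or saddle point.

The Hessian of L is constant: H = [[-8, 2], [2, -4]].
det(H) = (-8)·(-4) − 2² = 28.
det(H) > 0 and tr(H) = -12 < 0, so H is negative definite and the point is a local maximum.

local maximum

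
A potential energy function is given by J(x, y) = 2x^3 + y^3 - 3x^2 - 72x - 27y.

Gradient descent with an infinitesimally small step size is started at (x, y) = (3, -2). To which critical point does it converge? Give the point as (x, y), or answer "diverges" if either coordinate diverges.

(4, 3)

J is separable, so gradient descent decouples: x follows -∂J/∂x, y follows -∂J/∂y.
∂J/∂x = 6(x - 4)(x + 3); at x=3 this is -36, so x increases.
∂J/∂y = 3(y - 3)(y + 3); at y=-2 this is -15, so y increases.
x converges to its nearest critical value 4 (a local min of the x-part); y converges to 3. The iterate converges to (4, 3).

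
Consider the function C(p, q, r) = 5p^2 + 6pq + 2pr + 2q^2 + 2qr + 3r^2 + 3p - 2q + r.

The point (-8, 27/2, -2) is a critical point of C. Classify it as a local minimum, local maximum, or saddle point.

local minimum

The Hessian is constant: H = [[10, 6, 2], [6, 4, 2], [2, 2, 6]].
Leading principal minors: Δ₁ = 10, Δ₂ = 4, Δ₃ = 16.
All leading minors are positive, so H is positive definite: a local minimum.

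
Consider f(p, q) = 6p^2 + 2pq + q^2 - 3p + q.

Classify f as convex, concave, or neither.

f is quadratic, so its Hessian is the constant matrix H = [[12, 2], [2, 2]].
det(H) = 20, tr(H) = 14.
det(H) > 0 and tr(H) > 0, so H is positive definite everywhere: convex.

convex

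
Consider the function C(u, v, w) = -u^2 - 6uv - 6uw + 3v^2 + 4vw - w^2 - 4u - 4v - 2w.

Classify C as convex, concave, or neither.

neither

C is quadratic, so its Hessian is the constant matrix H = [[-2, -6, -6], [-6, 6, 4], [-6, 4, -2]].
Leading principal minors: -2, -48, 200.
Neither pattern holds ⇒ H is indefinite ⇒ neither convex nor concave.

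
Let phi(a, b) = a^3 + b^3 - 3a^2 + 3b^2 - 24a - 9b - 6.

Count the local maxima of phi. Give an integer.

1

phi separates as a function of a plus a function of b, so ∇phi=0 decouples.
∂phi/∂a = 3(a - 4)(a + 2) = 0 at a ∈ {-2, 4}; ∂phi/∂b = 3(b - 1)(b + 3) = 0 at b ∈ {-3, 1}.
The Hessian is diagonal: diag(phi_aa, phi_bb). Second derivatives: phi_aa(-2)=-18, phi_aa(4)=18; phi_bb(-3)=-12, phi_bb(1)=12.
Local maxima occur where both diagonal entries negative: (-2, -3). Count: 1.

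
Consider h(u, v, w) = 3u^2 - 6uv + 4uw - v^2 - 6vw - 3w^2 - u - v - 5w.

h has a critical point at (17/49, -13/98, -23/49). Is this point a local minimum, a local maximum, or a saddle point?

saddle point

The Hessian is constant: H = [[6, -6, 4], [-6, -2, -6], [4, -6, -6]].
Leading principal minors: Δ₁ = 6, Δ₂ = -48, Δ₃ = 392.
The minors fit neither the all-positive nor the alternating-sign pattern, so H is indefinite: a saddle point.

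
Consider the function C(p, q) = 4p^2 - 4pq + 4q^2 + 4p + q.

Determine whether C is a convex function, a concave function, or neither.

convex

C is quadratic, so its Hessian is the constant matrix H = [[8, -4], [-4, 8]].
det(H) = 48, tr(H) = 16.
det(H) > 0 and tr(H) > 0, so H is positive definite everywhere: convex.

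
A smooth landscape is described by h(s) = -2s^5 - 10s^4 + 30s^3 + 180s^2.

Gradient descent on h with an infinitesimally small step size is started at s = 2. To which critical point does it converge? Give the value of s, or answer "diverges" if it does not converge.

0

h'(s) = -10s(s - 3)(s + 3)(s + 4), so h'(2) = 600.
Gradient descent moves in the -h' direction, i.e. s is decreasing.
The nearest critical point in that direction is s = 0, where h'' = 360 > 0 (a local minimum). The iterate converges there.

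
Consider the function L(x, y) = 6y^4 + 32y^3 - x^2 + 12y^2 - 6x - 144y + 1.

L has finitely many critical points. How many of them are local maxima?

1

L separates as a function of x plus a function of y, so ∇L=0 decouples.
∂L/∂x = -2(x + 3) = 0 at x ∈ {-3}; ∂L/∂y = 24(y - 1)(y + 2)(y + 3) = 0 at y ∈ {-3, -2, 1}.
The Hessian is diagonal: diag(L_xx, L_yy). Second derivatives: L_xx(-3)=-2; L_yy(-3)=96, L_yy(-2)=-72, L_yy(1)=288.
Local maxima occur where both diagonal entries negative: (-3, -2). Count: 1.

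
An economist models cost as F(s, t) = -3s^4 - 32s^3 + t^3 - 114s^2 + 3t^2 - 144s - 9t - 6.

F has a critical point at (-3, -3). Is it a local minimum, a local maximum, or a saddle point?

The mixed partial ∂²F/∂s∂t is 0, so the Hessian at any point is diag(F_ss, F_tt) = diag(-12(3s^2 + 16s + 19), 6(t + 1)).
At (-3, -3): H = diag(24, -12).
The eigenvalues have opposite signs, so H is indefinite: a saddle point.

saddle point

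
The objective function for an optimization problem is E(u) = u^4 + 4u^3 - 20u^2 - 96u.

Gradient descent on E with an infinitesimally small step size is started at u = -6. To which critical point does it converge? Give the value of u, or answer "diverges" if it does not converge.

-4

E'(u) = 4(u - 3)(u + 2)(u + 4), so E'(-6) = -288.
Gradient descent moves in the -E' direction, i.e. u is increasing.
The nearest critical point in that direction is u = -4, where E'' = 56 > 0 (a local minimum). The iterate converges there.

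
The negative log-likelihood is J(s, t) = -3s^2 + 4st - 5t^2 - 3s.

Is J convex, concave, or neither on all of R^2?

J is quadratic, so its Hessian is the constant matrix H = [[-6, 4], [4, -10]].
det(H) = 44, tr(H) = -16.
det(H) > 0 and tr(H) < 0, so H is negative definite everywhere: concave.

concave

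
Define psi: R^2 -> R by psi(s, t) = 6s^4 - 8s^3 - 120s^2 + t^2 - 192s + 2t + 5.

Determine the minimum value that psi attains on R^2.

-1660

psi(s,t) separates as P(s) + Q(t) + 5, so its minimum is min P + min Q + 5.
P'(s) = 24(s - 4)(s + 1)(s + 2) vanishes at s ∈ {-2, -1, 4}; Q'(t) = 2(t + 1) vanishes at t ∈ {-1}.
Local minima of P (where P''>0): P(-2)=64, P(4)=-1664. Local minima of Q: Q(-1)=-1.
So the global minimum of psi is P(4) + Q(-1) + 5 = -1664 − 1 + 5 = -1660, attained at (4, -1).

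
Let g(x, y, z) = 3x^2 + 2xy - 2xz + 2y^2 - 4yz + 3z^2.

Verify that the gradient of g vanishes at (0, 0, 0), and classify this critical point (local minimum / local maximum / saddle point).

local minimum

∇g = (6x + 2y - 2z, 2x + 4y - 4z, -2x - 4y + 6z); substituting (0, 0, 0) gives ∇g = (0, 0, 0), so (0, 0, 0) is indeed a critical point.
The Hessian is constant: H = [[6, 2, -2], [2, 4, -4], [-2, -4, 6]].
Leading principal minors: Δ₁ = 6, Δ₂ = 20, Δ₃ = 40.
All leading minors are positive, so H is positive definite: a local minimum.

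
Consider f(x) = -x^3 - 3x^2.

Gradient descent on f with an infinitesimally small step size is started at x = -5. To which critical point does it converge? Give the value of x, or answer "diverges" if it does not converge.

-2

f'(x) = -3x(x + 2), so f'(-5) = -45.
Gradient descent moves in the -f' direction, i.e. x is increasing.
The nearest critical point in that direction is x = -2, where f'' = 6 > 0 (a local minimum). The iterate converges there.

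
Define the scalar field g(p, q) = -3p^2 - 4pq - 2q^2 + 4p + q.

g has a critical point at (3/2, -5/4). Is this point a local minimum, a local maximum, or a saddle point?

The Hessian of g is constant: H = [[-6, -4], [-4, -4]].
det(H) = (-6)·(-4) − (-4)² = 8.
det(H) > 0 and tr(H) = -10 < 0, so H is negative definite and the point is a local maximum.

local maximum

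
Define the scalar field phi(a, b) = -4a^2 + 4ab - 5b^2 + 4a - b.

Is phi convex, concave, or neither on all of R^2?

phi is quadratic, so its Hessian is the constant matrix H = [[-8, 4], [4, -10]].
det(H) = 64, tr(H) = -18.
det(H) > 0 and tr(H) < 0, so H is negative definite everywhere: concave.

concave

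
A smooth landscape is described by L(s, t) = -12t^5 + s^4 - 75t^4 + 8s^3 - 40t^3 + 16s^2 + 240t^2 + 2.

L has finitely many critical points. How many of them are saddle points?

L separates as a function of s plus a function of t, so ∇L=0 decouples.
∂L/∂s = 4s(s + 2)(s + 4) = 0 at s ∈ {-4, -2, 0}; ∂L/∂t = -60t(t - 1)(t + 2)(t + 4) = 0 at t ∈ {-4, -2, 0, 1}.
The Hessian is diagonal: diag(L_ss, L_tt). Second derivatives: L_ss(-4)=32, L_ss(-2)=-16, L_ss(0)=32; L_tt(-4)=2400, L_tt(-2)=-720, L_tt(0)=480, L_tt(1)=-900.
Saddle points occur where the two diagonal entries have opposite signs: (-4, -2), (-4, 1), (-2, -4), (-2, 0), (0, -2), (0, 1). Count: 6.

6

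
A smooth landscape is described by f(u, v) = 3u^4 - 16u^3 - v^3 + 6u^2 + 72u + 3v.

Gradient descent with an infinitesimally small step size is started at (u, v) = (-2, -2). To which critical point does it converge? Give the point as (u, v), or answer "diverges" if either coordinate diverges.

(-1, -1)

f is separable, so gradient descent decouples: u follows -∂f/∂u, v follows -∂f/∂v.
∂f/∂u = 12(u - 3)(u - 2)(u + 1); at u=-2 this is -240, so u increases.
∂f/∂v = -3(v - 1)(v + 1); at v=-2 this is -9, so v increases.
u converges to its nearest critical value -1 (a local min of the u-part); v converges to -1. The iterate converges to (-1, -1).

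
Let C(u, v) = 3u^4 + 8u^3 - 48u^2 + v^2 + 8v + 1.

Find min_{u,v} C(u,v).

-527

C(u,v) separates as P(u) + Q(v) + 1, so its minimum is min P + min Q + 1.
P'(u) = 12u(u - 2)(u + 4) vanishes at u ∈ {-4, 0, 2}; Q'(v) = 2v + 8 vanishes at v ∈ {-4}.
Local minima of P (where P''>0): P(-4)=-512, P(2)=-80. Local minima of Q: Q(-4)=-16.
So the global minimum of C is P(-4) + Q(-4) + 1 = -512 − 16 + 1 = -527, attained at (-4, -4).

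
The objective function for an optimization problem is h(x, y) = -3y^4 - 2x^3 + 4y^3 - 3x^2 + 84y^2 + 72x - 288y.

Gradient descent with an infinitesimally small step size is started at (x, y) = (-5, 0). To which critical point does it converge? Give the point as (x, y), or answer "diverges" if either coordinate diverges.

h is separable, so gradient descent decouples: x follows -∂h/∂x, y follows -∂h/∂y.
∂h/∂x = -6(x - 3)(x + 4); at x=-5 this is -48, so x increases.
∂h/∂y = -12(y - 3)(y - 2)(y + 4); at y=0 this is -288, so y increases.
x converges to its nearest critical value -4 (a local min of the x-part); y converges to 2. The iterate converges to (-4, 2).

(-4, 2)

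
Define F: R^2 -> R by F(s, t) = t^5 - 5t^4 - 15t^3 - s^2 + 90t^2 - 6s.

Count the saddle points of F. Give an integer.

F separates as a function of s plus a function of t, so ∇F=0 decouples.
∂F/∂s = -2(s + 3) = 0 at s ∈ {-3}; ∂F/∂t = 5t(t - 4)(t - 3)(t + 3) = 0 at t ∈ {-3, 0, 3, 4}.
The Hessian is diagonal: diag(F_ss, F_tt). Second derivatives: F_ss(-3)=-2; F_tt(-3)=-630, F_tt(0)=180, F_tt(3)=-90, F_tt(4)=140.
Saddle points occur where the two diagonal entries have opposite signs: (-3, 0), (-3, 4). Count: 2.

2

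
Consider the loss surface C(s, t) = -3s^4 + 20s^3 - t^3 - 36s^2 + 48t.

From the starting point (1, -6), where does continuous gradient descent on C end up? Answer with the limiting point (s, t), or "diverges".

(2, -4)

C is separable, so gradient descent decouples: s follows -∂C/∂s, t follows -∂C/∂t.
∂C/∂s = -12s(s - 3)(s - 2); at s=1 this is -24, so s increases.
∂C/∂t = -3(t - 4)(t + 4); at t=-6 this is -60, so t increases.
s converges to its nearest critical value 2 (a local min of the s-part); t converges to -4. The iterate converges to (2, -4).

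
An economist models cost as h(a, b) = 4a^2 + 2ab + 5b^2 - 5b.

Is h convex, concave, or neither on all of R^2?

h is quadratic, so its Hessian is the constant matrix H = [[8, 2], [2, 10]].
det(H) = 76, tr(H) = 18.
det(H) > 0 and tr(H) > 0, so H is positive definite everywhere: convex.

convex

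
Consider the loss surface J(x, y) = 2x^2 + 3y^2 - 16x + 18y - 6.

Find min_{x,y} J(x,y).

J(x,y) separates as P(x) + Q(y) − 6, so its minimum is min P + min Q − 6.
P'(x) = 4x - 16 vanishes at x ∈ {4}; Q'(y) = 6y + 18 vanishes at y ∈ {-3}.
Local minima of P (where P''>0): P(4)=-32. Local minima of Q: Q(-3)=-27.
So the global minimum of J is P(4) + Q(-3) − 6 = -32 − 27 − 6 = -65, attained at (4, -3).

-65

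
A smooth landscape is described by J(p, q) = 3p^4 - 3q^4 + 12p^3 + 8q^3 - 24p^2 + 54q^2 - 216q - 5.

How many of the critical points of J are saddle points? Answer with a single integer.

J separates as a function of p plus a function of q, so ∇J=0 decouples.
∂J/∂p = 12p(p - 1)(p + 4) = 0 at p ∈ {-4, 0, 1}; ∂J/∂q = -12(q - 3)(q - 2)(q + 3) = 0 at q ∈ {-3, 2, 3}.
The Hessian is diagonal: diag(J_pp, J_qq). Second derivatives: J_pp(-4)=240, J_pp(0)=-48, J_pp(1)=60; J_qq(-3)=-360, J_qq(2)=60, J_qq(3)=-72.
Saddle points occur where the two diagonal entries have opposite signs: (-4, -3), (-4, 3), (0, 2), (1, -3), (1, 3). Count: 5.

5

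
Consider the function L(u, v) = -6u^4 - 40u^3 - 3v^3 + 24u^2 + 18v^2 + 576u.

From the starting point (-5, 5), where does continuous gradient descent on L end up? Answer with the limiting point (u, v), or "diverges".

L is separable, so gradient descent decouples: u follows -∂L/∂u, v follows -∂L/∂v.
∂L/∂u = -24(u - 2)(u + 3)(u + 4); at u=-5 this is 336, so u decreases.
∂L/∂v = -9v(v - 4); at v=5 this is -45, so v increases.
The u-coordinate has no critical point in that direction and runs off to infinity.

diverges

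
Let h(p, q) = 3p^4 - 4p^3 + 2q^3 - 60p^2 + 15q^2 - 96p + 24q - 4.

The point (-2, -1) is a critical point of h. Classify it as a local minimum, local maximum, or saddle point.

local minimum

The mixed partial ∂²h/∂p∂q is 0, so the Hessian at any point is diag(h_pp, h_qq) = diag(12(3p^2 - 2p - 10), 6(2q + 5)).
At (-2, -1): H = diag(72, 18).
Both eigenvalues are positive, so H is positive definite: a local minimum.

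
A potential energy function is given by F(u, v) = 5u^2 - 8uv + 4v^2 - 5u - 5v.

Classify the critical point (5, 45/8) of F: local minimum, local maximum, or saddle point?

The Hessian of F is constant: H = [[10, -8], [-8, 8]].
det(H) = 10·8 − (-8)² = 16.
det(H) > 0 and tr(H) = 18 > 0, so H is positive definite and the point is a local minimum.

local minimum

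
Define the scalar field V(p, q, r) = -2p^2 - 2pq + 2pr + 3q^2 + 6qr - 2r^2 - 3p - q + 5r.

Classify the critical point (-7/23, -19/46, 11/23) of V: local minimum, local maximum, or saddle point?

saddle point

The Hessian is constant: H = [[-4, -2, 2], [-2, 6, 6], [2, 6, -4]].
Leading principal minors: Δ₁ = -4, Δ₂ = -28, Δ₃ = 184.
The minors fit neither the all-positive nor the alternating-sign pattern, so H is indefinite: a saddle point.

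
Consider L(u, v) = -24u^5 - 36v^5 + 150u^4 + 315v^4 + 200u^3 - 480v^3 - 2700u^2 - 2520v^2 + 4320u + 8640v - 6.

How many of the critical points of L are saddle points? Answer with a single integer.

L separates as a function of u plus a function of v, so ∇L=0 decouples.
∂L/∂u = -120(u - 4)(u - 3)(u - 1)(u + 3) = 0 at u ∈ {-3, 1, 3, 4}; ∂L/∂v = -180(v - 4)(v - 3)(v - 2)(v + 2) = 0 at v ∈ {-2, 2, 3, 4}.
The Hessian is diagonal: diag(L_uu, L_vv). Second derivatives: L_uu(-3)=20160, L_uu(1)=-2880, L_uu(3)=1440, L_uu(4)=-2520; L_vv(-2)=21600, L_vv(2)=-1440, L_vv(3)=900, L_vv(4)=-2160.
Saddle points occur where the two diagonal entries have opposite signs: (-3, 2), (-3, 4), (1, -2), (1, 3), (3, 2), (3, 4), (4, -2), (4, 3). Count: 8.

8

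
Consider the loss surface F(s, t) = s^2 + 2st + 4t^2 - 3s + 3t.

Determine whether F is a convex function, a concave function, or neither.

F is quadratic, so its Hessian is the constant matrix H = [[2, 2], [2, 8]].
det(H) = 12, tr(H) = 10.
det(H) > 0 and tr(H) > 0, so H is positive definite everywhere: convex.

convex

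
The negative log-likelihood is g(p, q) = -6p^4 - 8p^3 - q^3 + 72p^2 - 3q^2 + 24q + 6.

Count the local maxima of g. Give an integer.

g separates as a function of p plus a function of q, so ∇g=0 decouples.
∂g/∂p = -24p(p - 2)(p + 3) = 0 at p ∈ {-3, 0, 2}; ∂g/∂q = -3(q - 2)(q + 4) = 0 at q ∈ {-4, 2}.
The Hessian is diagonal: diag(g_pp, g_qq). Second derivatives: g_pp(-3)=-360, g_pp(0)=144, g_pp(2)=-240; g_qq(-4)=18, g_qq(2)=-18.
Local maxima occur where both diagonal entries negative: (-3, 2), (2, 2). Count: 2.

2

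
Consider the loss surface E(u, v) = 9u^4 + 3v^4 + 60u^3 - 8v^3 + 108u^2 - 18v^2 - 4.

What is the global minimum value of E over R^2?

E(u,v) separates as P(u) + Q(v) − 4, so its minimum is min P + min Q − 4.
P'(u) = 36u(u + 2)(u + 3) vanishes at u ∈ {-3, -2, 0}; Q'(v) = 12v(v - 3)(v + 1) vanishes at v ∈ {-1, 0, 3}.
Local minima of P (where P''>0): P(-3)=81, P(0)=0. Local minima of Q: Q(-1)=-7, Q(3)=-135.
So the global minimum of E is P(0) + Q(3) − 4 = 0 − 135 − 4 = -139, attained at (0, 3).

-139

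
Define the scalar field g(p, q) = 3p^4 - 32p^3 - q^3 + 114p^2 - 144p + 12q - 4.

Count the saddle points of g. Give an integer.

3

g separates as a function of p plus a function of q, so ∇g=0 decouples.
∂g/∂p = 12(p - 4)(p - 3)(p - 1) = 0 at p ∈ {1, 3, 4}; ∂g/∂q = -3(q - 2)(q + 2) = 0 at q ∈ {-2, 2}.
The Hessian is diagonal: diag(g_pp, g_qq). Second derivatives: g_pp(1)=72, g_pp(3)=-24, g_pp(4)=36; g_qq(-2)=12, g_qq(2)=-12.
Saddle points occur where the two diagonal entries have opposite signs: (1, 2), (3, -2), (4, 2). Count: 3.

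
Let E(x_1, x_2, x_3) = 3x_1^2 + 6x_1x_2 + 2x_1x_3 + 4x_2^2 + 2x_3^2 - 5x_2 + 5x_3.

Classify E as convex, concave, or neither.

E is quadratic, so its Hessian is the constant matrix H = [[6, 6, 2], [6, 8, 0], [2, 0, 4]].
Leading principal minors: 6, 12, 16.
All positive ⇒ H ≻ 0 ⇒ convex.

convex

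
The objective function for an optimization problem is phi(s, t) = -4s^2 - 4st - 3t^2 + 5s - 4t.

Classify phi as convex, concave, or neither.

concave

phi is quadratic, so its Hessian is the constant matrix H = [[-8, -4], [-4, -6]].
det(H) = 32, tr(H) = -14.
det(H) > 0 and tr(H) < 0, so H is negative definite everywhere: concave.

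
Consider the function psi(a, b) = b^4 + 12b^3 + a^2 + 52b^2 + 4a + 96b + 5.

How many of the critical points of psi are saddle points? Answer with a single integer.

1

psi separates as a function of a plus a function of b, so ∇psi=0 decouples.
∂psi/∂a = 2(a + 2) = 0 at a ∈ {-2}; ∂psi/∂b = 4(b + 2)(b + 3)(b + 4) = 0 at b ∈ {-4, -3, -2}.
The Hessian is diagonal: diag(psi_aa, psi_bb). Second derivatives: psi_aa(-2)=2; psi_bb(-4)=8, psi_bb(-3)=-4, psi_bb(-2)=8.
Saddle points occur where the two diagonal entries have opposite signs: (-2, -3). Count: 1.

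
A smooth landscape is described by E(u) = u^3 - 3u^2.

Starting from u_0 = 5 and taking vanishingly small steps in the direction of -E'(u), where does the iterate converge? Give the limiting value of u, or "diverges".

E'(u) = 3u(u - 2), so E'(5) = 45.
Gradient descent moves in the -E' direction, i.e. u is decreasing.
The nearest critical point in that direction is u = 2, where E'' = 6 > 0 (a local minimum). The iterate converges there.

2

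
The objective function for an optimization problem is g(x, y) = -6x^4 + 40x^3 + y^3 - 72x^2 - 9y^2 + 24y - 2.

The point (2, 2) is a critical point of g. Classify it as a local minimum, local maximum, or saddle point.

saddle point

The mixed partial ∂²g/∂x∂y is 0, so the Hessian at any point is diag(g_xx, g_yy) = diag(24(-3x^2 + 10x - 6), 6(y - 3)).
At (2, 2): H = diag(48, -6).
The eigenvalues have opposite signs, so H is indefinite: a saddle point.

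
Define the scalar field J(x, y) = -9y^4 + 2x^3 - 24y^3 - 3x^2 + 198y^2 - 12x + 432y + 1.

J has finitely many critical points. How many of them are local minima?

J separates as a function of x plus a function of y, so ∇J=0 decouples.
∂J/∂x = 6(x - 2)(x + 1) = 0 at x ∈ {-1, 2}; ∂J/∂y = -36(y - 3)(y + 1)(y + 4) = 0 at y ∈ {-4, -1, 3}.
The Hessian is diagonal: diag(J_xx, J_yy). Second derivatives: J_xx(-1)=-18, J_xx(2)=18; J_yy(-4)=-756, J_yy(-1)=432, J_yy(3)=-1008.
Local minima occur where both diagonal entries positive: (2, -1). Count: 1.

1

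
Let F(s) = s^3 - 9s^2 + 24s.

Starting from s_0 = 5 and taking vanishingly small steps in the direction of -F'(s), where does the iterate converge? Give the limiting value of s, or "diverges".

F'(s) = 3(s - 4)(s - 2), so F'(5) = 9.
Gradient descent moves in the -F' direction, i.e. s is decreasing.
The nearest critical point in that direction is s = 4, where F'' = 6 > 0 (a local minimum). The iterate converges there.

4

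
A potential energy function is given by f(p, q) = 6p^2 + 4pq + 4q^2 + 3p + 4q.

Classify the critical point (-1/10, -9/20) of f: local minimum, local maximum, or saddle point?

local minimum

The Hessian of f is constant: H = [[12, 4], [4, 8]].
det(H) = 12·8 − 4² = 80.
det(H) > 0 and tr(H) = 20 > 0, so H is positive definite and the point is a local minimum.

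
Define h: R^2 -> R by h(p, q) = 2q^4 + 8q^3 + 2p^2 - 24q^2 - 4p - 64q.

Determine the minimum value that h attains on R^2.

-130

h(p,q) separates as A(p) + B(q), so its minimum is min A + min B.
A'(p) = 4p - 4 vanishes at p ∈ {1}; B'(q) = 8(q - 2)(q + 1)(q + 4) vanishes at q ∈ {-4, -1, 2}.
Local minima of A (where A''>0): A(1)=-2. Local minima of B: B(-4)=-128, B(2)=-128.
So the global minimum of h is A(1) + B(-4) = -2 − 128 = -130, attained at (1, -4).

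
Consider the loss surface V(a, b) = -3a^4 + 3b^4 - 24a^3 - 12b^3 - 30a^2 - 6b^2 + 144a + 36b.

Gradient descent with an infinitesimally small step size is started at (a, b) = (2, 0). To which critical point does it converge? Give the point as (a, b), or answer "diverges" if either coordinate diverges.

diverges

V is separable, so gradient descent decouples: a follows -∂V/∂a, b follows -∂V/∂b.
∂V/∂a = -12(a - 1)(a + 3)(a + 4); at a=2 this is -360, so a increases.
∂V/∂b = 12(b - 3)(b - 1)(b + 1); at b=0 this is 36, so b decreases.
The a-coordinate has no critical point in that direction and runs off to infinity.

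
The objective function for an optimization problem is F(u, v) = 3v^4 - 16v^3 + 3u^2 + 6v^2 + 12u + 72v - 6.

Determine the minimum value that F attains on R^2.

F(u,v) separates as P(u) + Q(v) − 6, so its minimum is min P + min Q − 6.
P'(u) = 6u + 12 vanishes at u ∈ {-2}; Q'(v) = 12(v - 3)(v - 2)(v + 1) vanishes at v ∈ {-1, 2, 3}.
Local minima of P (where P''>0): P(-2)=-12. Local minima of Q: Q(-1)=-47, Q(3)=81.
So the global minimum of F is P(-2) + Q(-1) − 6 = -12 − 47 − 6 = -65, attained at (-2, -1).

-65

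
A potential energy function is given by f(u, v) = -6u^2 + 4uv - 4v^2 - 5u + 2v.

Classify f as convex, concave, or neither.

concave

f is quadratic, so its Hessian is the constant matrix H = [[-12, 4], [4, -8]].
det(H) = 80, tr(H) = -20.
det(H) > 0 and tr(H) < 0, so H is negative definite everywhere: concave.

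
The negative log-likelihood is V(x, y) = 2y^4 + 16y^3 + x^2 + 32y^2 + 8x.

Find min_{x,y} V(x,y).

-16

V(x,y) separates as P(x) + Q(y), so its minimum is min P + min Q.
P'(x) = 2x + 8 vanishes at x ∈ {-4}; Q'(y) = 8y(y + 2)(y + 4) vanishes at y ∈ {-4, -2, 0}.
Local minima of P (where P''>0): P(-4)=-16. Local minima of Q: Q(-4)=0, Q(0)=0.
So the global minimum of V is P(-4) + Q(-4) = -16 + 0 = -16, attained at (-4, -4).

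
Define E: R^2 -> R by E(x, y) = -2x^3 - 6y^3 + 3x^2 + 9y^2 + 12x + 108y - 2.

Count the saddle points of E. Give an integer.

2

E separates as a function of x plus a function of y, so ∇E=0 decouples.
∂E/∂x = -6(x - 2)(x + 1) = 0 at x ∈ {-1, 2}; ∂E/∂y = -18(y - 3)(y + 2) = 0 at y ∈ {-2, 3}.
The Hessian is diagonal: diag(E_xx, E_yy). Second derivatives: E_xx(-1)=18, E_xx(2)=-18; E_yy(-2)=90, E_yy(3)=-90.
Saddle points occur where the two diagonal entries have opposite signs: (-1, 3), (2, -2). Count: 2.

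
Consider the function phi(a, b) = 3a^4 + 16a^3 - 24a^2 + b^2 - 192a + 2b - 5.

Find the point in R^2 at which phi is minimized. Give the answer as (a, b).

(2, -1)

phi(a,b) separates as P(a) + Q(b) − 5, so its minimum is min P + min Q − 5.
P'(a) = 12(a - 2)(a + 2)(a + 4) vanishes at a ∈ {-4, -2, 2}; Q'(b) = 2b + 2 vanishes at b ∈ {-1}.
Local minima of P (where P''>0): P(-4)=128, P(2)=-304. Local minima of Q: Q(-1)=-1.
So the global minimum of phi is P(2) + Q(-1) − 5 = -304 − 1 − 5 = -310, attained at (2, -1).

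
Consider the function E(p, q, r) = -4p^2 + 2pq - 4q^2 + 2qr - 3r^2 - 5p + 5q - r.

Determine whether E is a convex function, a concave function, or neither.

E is quadratic, so its Hessian is the constant matrix H = [[-8, 2, 0], [2, -8, 2], [0, 2, -6]].
Leading principal minors: -8, 60, -328.
Signs alternate −, +, − ⇒ H ≺ 0 ⇒ concave.

concave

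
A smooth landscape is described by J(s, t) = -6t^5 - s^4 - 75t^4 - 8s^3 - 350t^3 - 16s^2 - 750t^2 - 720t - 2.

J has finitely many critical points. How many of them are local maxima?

4

J separates as a function of s plus a function of t, so ∇J=0 decouples.
∂J/∂s = -4s(s + 2)(s + 4) = 0 at s ∈ {-4, -2, 0}; ∂J/∂t = -30(t + 1)(t + 2)(t + 3)(t + 4) = 0 at t ∈ {-4, -3, -2, -1}.
The Hessian is diagonal: diag(J_ss, J_tt). Second derivatives: J_ss(-4)=-32, J_ss(-2)=16, J_ss(0)=-32; J_tt(-4)=180, J_tt(-3)=-60, J_tt(-2)=60, J_tt(-1)=-180.
Local maxima occur where both diagonal entries negative: (-4, -3), (-4, -1), (0, -3), (0, -1). Count: 4.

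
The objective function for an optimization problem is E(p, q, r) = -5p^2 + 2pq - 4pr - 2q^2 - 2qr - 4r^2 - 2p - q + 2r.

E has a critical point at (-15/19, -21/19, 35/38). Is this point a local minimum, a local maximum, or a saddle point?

local maximum

The Hessian is constant: H = [[-10, 2, -4], [2, -4, -2], [-4, -2, -8]].
Leading principal minors: Δ₁ = -10, Δ₂ = 36, Δ₃ = -152.
The minors alternate sign starting negative (−, +, −), so H is negative definite: a local maximum.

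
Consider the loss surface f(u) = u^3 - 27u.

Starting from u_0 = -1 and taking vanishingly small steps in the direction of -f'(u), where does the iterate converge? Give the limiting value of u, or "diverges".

f'(u) = 3(u - 3)(u + 3), so f'(-1) = -24.
Gradient descent moves in the -f' direction, i.e. u is increasing.
The nearest critical point in that direction is u = 3, where f'' = 18 > 0 (a local minimum). The iterate converges there.

3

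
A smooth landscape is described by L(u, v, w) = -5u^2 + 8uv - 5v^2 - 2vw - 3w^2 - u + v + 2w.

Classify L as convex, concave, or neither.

L is quadratic, so its Hessian is the constant matrix H = [[-10, 8, 0], [8, -10, -2], [0, -2, -6]].
Leading principal minors: -10, 36, -176.
Signs alternate −, +, − ⇒ H ≺ 0 ⇒ concave.

concave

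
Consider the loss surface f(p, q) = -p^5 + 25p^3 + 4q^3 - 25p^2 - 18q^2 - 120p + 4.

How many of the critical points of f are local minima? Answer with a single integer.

2

f separates as a function of p plus a function of q, so ∇f=0 decouples.
∂f/∂p = -5(p - 3)(p - 2)(p + 1)(p + 4) = 0 at p ∈ {-4, -1, 2, 3}; ∂f/∂q = 12q(q - 3) = 0 at q ∈ {0, 3}.
The Hessian is diagonal: diag(f_pp, f_qq). Second derivatives: f_pp(-4)=630, f_pp(-1)=-180, f_pp(2)=90, f_pp(3)=-140; f_qq(0)=-36, f_qq(3)=36.
Local minima occur where both diagonal entries positive: (-4, 3), (2, 3). Count: 2.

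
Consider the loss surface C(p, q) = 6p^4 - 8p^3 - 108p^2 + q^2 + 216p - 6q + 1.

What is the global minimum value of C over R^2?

C(p,q) separates as A(p) + B(q) + 1, so its minimum is min A + min B + 1.
A'(p) = 24(p - 3)(p - 1)(p + 3) vanishes at p ∈ {-3, 1, 3}; B'(q) = 2q - 6 vanishes at q ∈ {3}.
Local minima of A (where A''>0): A(-3)=-918, A(3)=-54. Local minima of B: B(3)=-9.
So the global minimum of C is A(-3) + B(3) + 1 = -918 − 9 + 1 = -926, attained at (-3, 3).

-926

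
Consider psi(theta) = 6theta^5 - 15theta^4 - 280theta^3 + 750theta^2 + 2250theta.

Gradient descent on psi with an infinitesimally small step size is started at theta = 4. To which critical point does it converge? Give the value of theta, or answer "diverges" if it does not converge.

psi'(theta) = 30(theta - 5)(theta - 3)(theta + 1)(theta + 5), so psi'(4) = -1350.
Gradient descent moves in the -psi' direction, i.e. theta is increasing.
The nearest critical point in that direction is theta = 5, where psi'' = 3600 > 0 (a local minimum). The iterate converges there.

5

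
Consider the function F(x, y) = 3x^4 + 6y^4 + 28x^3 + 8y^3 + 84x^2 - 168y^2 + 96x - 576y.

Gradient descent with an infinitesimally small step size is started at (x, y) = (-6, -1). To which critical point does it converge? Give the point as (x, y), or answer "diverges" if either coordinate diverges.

(-4, 4)

F is separable, so gradient descent decouples: x follows -∂F/∂x, y follows -∂F/∂y.
∂F/∂x = 12(x + 1)(x + 2)(x + 4); at x=-6 this is -480, so x increases.
∂F/∂y = 24(y - 4)(y + 2)(y + 3); at y=-1 this is -240, so y increases.
x converges to its nearest critical value -4 (a local min of the x-part); y converges to 4. The iterate converges to (-4, 4).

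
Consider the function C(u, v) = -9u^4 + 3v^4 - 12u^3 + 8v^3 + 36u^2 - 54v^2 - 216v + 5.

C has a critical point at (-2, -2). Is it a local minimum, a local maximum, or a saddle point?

local maximum

The mixed partial ∂²C/∂u∂v is 0, so the Hessian at any point is diag(C_uu, C_vv) = diag(36(-3u^2 - 2u + 2), 12(3v^2 + 4v - 9)).
At (-2, -2): H = diag(-216, -60).
Both eigenvalues are negative, so H is negative definite: a local maximum.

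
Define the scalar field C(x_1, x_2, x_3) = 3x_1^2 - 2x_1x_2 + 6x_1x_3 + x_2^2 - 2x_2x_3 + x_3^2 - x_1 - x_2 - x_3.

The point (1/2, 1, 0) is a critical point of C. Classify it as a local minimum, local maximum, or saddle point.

The Hessian is constant: H = [[6, -2, 6], [-2, 2, -2], [6, -2, 2]].
Leading principal minors: Δ₁ = 6, Δ₂ = 8, Δ₃ = -32.
The minors fit neither the all-positive nor the alternating-sign pattern, so H is indefinite: a saddle point.

saddle point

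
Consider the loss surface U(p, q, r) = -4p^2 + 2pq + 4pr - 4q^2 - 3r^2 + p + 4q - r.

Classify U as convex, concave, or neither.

concave

U is quadratic, so its Hessian is the constant matrix H = [[-8, 2, 4], [2, -8, 0], [4, 0, -6]].
Leading principal minors: -8, 60, -232.
Signs alternate −, +, − ⇒ H ≺ 0 ⇒ concave.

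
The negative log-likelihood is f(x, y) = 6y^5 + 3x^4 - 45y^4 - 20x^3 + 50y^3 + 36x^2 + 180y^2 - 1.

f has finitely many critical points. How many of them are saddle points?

6

f separates as a function of x plus a function of y, so ∇f=0 decouples.
∂f/∂x = 12x(x - 3)(x - 2) = 0 at x ∈ {0, 2, 3}; ∂f/∂y = 30y(y - 4)(y - 3)(y + 1) = 0 at y ∈ {-1, 0, 3, 4}.
The Hessian is diagonal: diag(f_xx, f_yy). Second derivatives: f_xx(0)=72, f_xx(2)=-24, f_xx(3)=36; f_yy(-1)=-600, f_yy(0)=360, f_yy(3)=-360, f_yy(4)=600.
Saddle points occur where the two diagonal entries have opposite signs: (0, -1), (0, 3), (2, 0), (2, 4), (3, -1), (3, 3). Count: 6.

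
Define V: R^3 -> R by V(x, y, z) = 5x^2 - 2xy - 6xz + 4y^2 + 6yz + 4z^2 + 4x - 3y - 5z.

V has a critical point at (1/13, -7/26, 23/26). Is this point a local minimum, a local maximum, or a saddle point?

The Hessian is constant: H = [[10, -2, -6], [-2, 8, 6], [-6, 6, 8]].
Leading principal minors: Δ₁ = 10, Δ₂ = 76, Δ₃ = 104.
All leading minors are positive, so H is positive definite: a local minimum.

local minimum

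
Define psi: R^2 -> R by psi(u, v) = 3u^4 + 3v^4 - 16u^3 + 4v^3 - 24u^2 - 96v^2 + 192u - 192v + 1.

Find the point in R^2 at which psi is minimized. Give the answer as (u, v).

psi(u,v) separates as P(u) + Q(v) + 1, so its minimum is min P + min Q + 1.
P'(u) = 12(u - 4)(u - 2)(u + 2) vanishes at u ∈ {-2, 2, 4}; Q'(v) = 12(v - 4)(v + 1)(v + 4) vanishes at v ∈ {-4, -1, 4}.
Local minima of P (where P''>0): P(-2)=-304, P(4)=128. Local minima of Q: Q(-4)=-256, Q(4)=-1280.
So the global minimum of psi is P(-2) + Q(4) + 1 = -304 − 1280 + 1 = -1583, attained at (-2, 4).

(-2, 4)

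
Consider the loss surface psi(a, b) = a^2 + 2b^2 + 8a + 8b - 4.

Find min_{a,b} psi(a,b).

psi(a,b) separates as P(a) + Q(b) − 4, so its minimum is min P + min Q − 4.
P'(a) = 2a + 8 vanishes at a ∈ {-4}; Q'(b) = 4b + 8 vanishes at b ∈ {-2}.
Local minima of P (where P''>0): P(-4)=-16. Local minima of Q: Q(-2)=-8.
So the global minimum of psi is P(-4) + Q(-2) − 4 = -16 − 8 − 4 = -28, attained at (-4, -2).

-28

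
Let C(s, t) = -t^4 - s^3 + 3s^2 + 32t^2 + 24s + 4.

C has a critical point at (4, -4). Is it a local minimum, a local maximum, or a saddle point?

local maximum

The mixed partial ∂²C/∂s∂t is 0, so the Hessian at any point is diag(C_ss, C_tt) = diag(6(-s + 1), 4(-3t^2 + 16)).
At (4, -4): H = diag(-18, -128).
Both eigenvalues are negative, so H is negative definite: a local maximum.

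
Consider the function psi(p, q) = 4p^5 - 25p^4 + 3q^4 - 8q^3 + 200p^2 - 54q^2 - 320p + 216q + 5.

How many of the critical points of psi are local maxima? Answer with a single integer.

2

psi separates as a function of p plus a function of q, so ∇psi=0 decouples.
∂psi/∂p = 20(p - 4)(p - 2)(p - 1)(p + 2) = 0 at p ∈ {-2, 1, 2, 4}; ∂psi/∂q = 12(q - 3)(q - 2)(q + 3) = 0 at q ∈ {-3, 2, 3}.
The Hessian is diagonal: diag(psi_pp, psi_qq). Second derivatives: psi_pp(-2)=-1440, psi_pp(1)=180, psi_pp(2)=-160, psi_pp(4)=720; psi_qq(-3)=360, psi_qq(2)=-60, psi_qq(3)=72.
Local maxima occur where both diagonal entries negative: (-2, 2), (2, 2). Count: 2.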